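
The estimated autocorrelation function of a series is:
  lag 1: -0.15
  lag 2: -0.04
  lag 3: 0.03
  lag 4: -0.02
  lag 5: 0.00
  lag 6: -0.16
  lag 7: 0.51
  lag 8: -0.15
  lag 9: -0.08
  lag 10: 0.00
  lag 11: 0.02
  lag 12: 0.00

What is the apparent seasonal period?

The largest autocorrelation is r_7 = 0.51; the remaining lags stay at or below 0.03.
The dominant spike at lag 7 indicates a seasonal period of 7.

7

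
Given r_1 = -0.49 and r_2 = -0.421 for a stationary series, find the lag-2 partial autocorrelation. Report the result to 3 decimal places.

-0.870

φ_{22} = (r_2 − r_1²) / (1 − r_1²)
r_1² = (-0.49)² = 0.2401
Numerator = -0.421 − 0.2401 = -0.6611; denominator = 1 − 0.2401 = 0.7599
φ_{22} = -0.6611 / 0.7599 = -0.870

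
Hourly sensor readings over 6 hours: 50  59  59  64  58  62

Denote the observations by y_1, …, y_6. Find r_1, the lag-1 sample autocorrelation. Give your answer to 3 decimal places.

-0.059

Mean ȳ = (50 + 59 + 59 + 64 + 58 + 62)/6 = 58.6667
Σ(y_t−ȳ)(y_{t+1}−ȳ) = (-2.8889) + (0.1111) + (1.7778) + (-3.5556) + (-2.2222) = -6.7778
Denominator Σ(y_t−ȳ)² = 115.3333
r_1 = -6.7778 / 115.3333 = -0.059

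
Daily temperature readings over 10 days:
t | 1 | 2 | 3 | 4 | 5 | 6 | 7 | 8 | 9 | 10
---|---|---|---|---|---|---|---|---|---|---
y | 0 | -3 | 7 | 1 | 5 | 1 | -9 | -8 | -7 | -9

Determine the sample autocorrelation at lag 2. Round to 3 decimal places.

Mean ȳ = (0 − 3 + 7 + 1 + 5 + 1 − 9 − 8 − 7 − 9)/10 = -2.2000
Numerator Σ_{t=1}^{8}(y_t−ȳ)(y_{t+2}−ȳ) = 98.7200
Denominator Σ(y_t−ȳ)² = 311.6000
r_2 = 98.7200 / 311.6000 = 0.317

0.317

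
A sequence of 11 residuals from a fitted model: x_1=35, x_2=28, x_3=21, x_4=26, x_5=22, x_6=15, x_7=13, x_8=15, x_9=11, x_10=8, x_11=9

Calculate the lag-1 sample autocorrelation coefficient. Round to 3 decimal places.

Mean x̄ = (35 + 28 + 21 + 26 + 22 + 15 + 13 + 15 + 11 + 8 + 9)/11 = 18.4545
Numerator Σ_{t=1}^{10}(x_t−x̄)(x_{t+1}−x̄) = 456.1570
Denominator Σ(x_t−x̄)² = 748.7273
r_1 = 456.1570 / 748.7273 = 0.609

0.609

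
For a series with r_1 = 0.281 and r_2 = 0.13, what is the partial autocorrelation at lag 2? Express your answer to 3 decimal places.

0.055

φ_{22} = (r_2 − r_1²) / (1 − r_1²)
r_1² = (0.281)² = 0.078961
Numerator = 0.13 − 0.0790 = 0.0510; denominator = 1 − 0.0790 = 0.9210
φ_{22} = 0.0510 / 0.9210 = 0.055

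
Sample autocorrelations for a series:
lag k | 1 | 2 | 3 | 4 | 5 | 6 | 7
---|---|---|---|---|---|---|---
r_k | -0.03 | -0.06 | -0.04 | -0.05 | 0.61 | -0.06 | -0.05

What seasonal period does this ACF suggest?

5

The largest autocorrelation is r_5 = 0.61; the remaining lags stay at or below -0.03.
The dominant spike at lag 5 indicates a seasonal period of 5.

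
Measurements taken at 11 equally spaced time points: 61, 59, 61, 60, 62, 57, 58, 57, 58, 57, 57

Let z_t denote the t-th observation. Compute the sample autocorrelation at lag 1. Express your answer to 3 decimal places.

Mean z̄ = (61 + 59 + 61 + 60 + 62 + 57 + 58 + 57 + 58 + 57 + 57)/11 = 58.8182
Numerator Σ_{t=1}^{10}(z_t−z̄)(z_{t+1}−z̄) = 10.6033
Denominator Σ(z_t−z̄)² = 35.6364
r_1 = 10.6033 / 35.6364 = 0.298

0.298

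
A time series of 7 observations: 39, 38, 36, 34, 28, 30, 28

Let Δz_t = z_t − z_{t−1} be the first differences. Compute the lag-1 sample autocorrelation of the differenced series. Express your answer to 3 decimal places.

First differences Δz: -1, -2, -2, -6, 2, -2
Mean of differences = -1.8333
Numerator Σ(Δz_t−Δz̄)(Δz_{t+1}−Δz̄) = -16.0278
Denominator Σ(Δz_t−Δz̄)² = 32.8333
r_1(Δz) = -16.0278 / 32.8333 = -0.488

-0.488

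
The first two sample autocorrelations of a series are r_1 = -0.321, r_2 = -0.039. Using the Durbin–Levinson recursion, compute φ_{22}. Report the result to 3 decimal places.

-0.158

φ_{22} = (r_2 − r_1²) / (1 − r_1²)
r_1² = (-0.321)² = 0.103041
Numerator = -0.039 − 0.1030 = -0.1420; denominator = 1 − 0.1030 = 0.8970
φ_{22} = -0.1420 / 0.8970 = -0.158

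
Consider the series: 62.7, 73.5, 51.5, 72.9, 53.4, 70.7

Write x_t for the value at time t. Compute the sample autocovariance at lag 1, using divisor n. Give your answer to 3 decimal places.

-67.863

Mean x̄ = (62.7 + 73.5 + 51.5 + 72.9 + 53.4 + 70.7)/6 = 64.1167
Σ_{t=1}^{5}(x_t−x̄)(x_{t+1}−x̄) = -407.1753
γ_1 = -407.1753 / 6 = -67.863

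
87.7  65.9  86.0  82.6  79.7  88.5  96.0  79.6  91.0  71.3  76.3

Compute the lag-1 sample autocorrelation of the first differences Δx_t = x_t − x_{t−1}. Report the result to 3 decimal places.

-0.592

First differences Δx: -21.8, 20.1, -3.4, -2.9, 8.8, 7.5, -16.4, 11.4, -19.7, 5.0
Mean of differences = -1.1400
Numerator Σ(Δx_t−Δx̄)(Δx_{t+1}−Δx̄) = -1084.3636
Denominator Σ(Δx_t−Δx̄)² = 1831.9240
r_1(Δx) = -1084.3636 / 1831.9240 = -0.592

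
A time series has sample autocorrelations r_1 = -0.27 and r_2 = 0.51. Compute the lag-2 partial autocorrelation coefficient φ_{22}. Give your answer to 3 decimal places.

φ_{22} = (r_2 − r_1²) / (1 − r_1²)
r_1² = (-0.27)² = 0.0729
Numerator = 0.51 − 0.0729 = 0.4371; denominator = 1 − 0.0729 = 0.9271
φ_{22} = 0.4371 / 0.9271 = 0.471

0.471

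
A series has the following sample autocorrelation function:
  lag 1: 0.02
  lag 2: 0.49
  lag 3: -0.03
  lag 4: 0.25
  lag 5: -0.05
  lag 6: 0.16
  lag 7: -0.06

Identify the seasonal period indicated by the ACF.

2

The largest autocorrelation is r_2 = 0.49, with weaker echoes at lags 4 (0.25) and 6 (0.16); the remaining lags stay at or below 0.02.
The dominant spike at lag 2 indicates a seasonal period of 2.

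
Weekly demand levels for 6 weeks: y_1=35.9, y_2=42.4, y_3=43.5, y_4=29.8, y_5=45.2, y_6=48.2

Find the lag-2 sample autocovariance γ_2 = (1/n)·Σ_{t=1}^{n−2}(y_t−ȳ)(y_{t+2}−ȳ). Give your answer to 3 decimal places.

-16.679

Mean ȳ = (35.9 + 42.4 + 43.5 + 29.8 + 45.2 + 48.2)/6 = 40.8333
Σ_{t=1}^{4}(y_t−ȳ)(y_{t+2}−ȳ) = -100.0756
γ_2 = -100.0756 / 6 = -16.679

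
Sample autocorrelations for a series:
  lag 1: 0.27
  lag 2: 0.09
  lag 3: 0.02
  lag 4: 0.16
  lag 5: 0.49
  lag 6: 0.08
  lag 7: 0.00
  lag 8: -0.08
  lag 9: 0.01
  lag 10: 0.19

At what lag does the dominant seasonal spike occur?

The largest autocorrelation is r_5 = 0.49; the remaining lags stay at or below 0.27. The elevated value at lag 1 (0.27), dropping to 0.09 at lag 2, reflects decaying short-term dependence rather than seasonality.
The dominant spike at lag 5 indicates a seasonal period of 5.

5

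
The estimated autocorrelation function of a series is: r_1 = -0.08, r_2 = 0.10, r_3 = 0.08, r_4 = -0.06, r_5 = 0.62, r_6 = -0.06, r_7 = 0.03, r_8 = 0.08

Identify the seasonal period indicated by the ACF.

5

The largest autocorrelation is r_5 = 0.62; the remaining lags stay at or below 0.10.
The dominant spike at lag 5 indicates a seasonal period of 5.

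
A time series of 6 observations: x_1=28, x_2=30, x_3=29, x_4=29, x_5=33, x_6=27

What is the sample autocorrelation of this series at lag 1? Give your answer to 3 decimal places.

Mean x̄ = (28 + 30 + 29 + 29 + 33 + 27)/6 = 29.3333
Deviations from mean: -1.3333, 0.6667, -0.3333, -0.3333, 3.6667, -2.3333
Numerator Σ_{t=1}^{5}(x_t−x̄)(x_{t+1}−x̄) = -10.7778
Denominator Σ(x_t−x̄)² = 21.3333
r_1 = -10.7778 / 21.3333 = -0.505

-0.505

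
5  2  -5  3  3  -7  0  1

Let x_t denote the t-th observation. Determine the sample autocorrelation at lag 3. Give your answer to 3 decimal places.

0.472

Mean x̄ = (5 + 2 − 5 + 3 + 3 − 7 + 0 + 1)/8 = 0.2500
Σ(x_t−x̄)(x_{t+3}−x̄) = (13.0625) + (4.8125) + (38.0625) + (-0.6875) + (2.0625) = 57.3125
Denominator Σ(x_t−x̄)² = 121.5000
r_3 = 57.3125 / 121.5000 = 0.472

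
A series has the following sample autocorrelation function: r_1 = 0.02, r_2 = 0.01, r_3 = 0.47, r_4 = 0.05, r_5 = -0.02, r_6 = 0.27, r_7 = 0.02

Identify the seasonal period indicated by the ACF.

3

The largest autocorrelation is r_3 = 0.47, with a weaker echo at lag 6 (0.27); the remaining lags stay at or below 0.05.
The dominant spike at lag 3 indicates a seasonal period of 3.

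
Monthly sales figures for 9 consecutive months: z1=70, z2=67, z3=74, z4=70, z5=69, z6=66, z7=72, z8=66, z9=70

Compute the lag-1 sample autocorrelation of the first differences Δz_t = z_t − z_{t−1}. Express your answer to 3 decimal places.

First differences Δz: -3, 7, -4, -1, -3, 6, -6, 4
Mean of differences = 0.0000
Numerator Σ(Δz_t−Δz̄)(Δz_{t+1}−Δz̄) = -120.0000
Denominator Σ(Δz_t−Δz̄)² = 172.0000
r_1(Δz) = -120.0000 / 172.0000 = -0.698

-0.698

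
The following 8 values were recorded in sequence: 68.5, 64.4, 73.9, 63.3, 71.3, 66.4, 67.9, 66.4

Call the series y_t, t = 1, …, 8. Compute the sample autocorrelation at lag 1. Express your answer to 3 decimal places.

-0.834

Mean ȳ = (68.5 + 64.4 + 73.9 + 63.3 + 71.3 + 66.4 + 67.9 + 66.4)/8 = 67.7625
Σ(y_t−ȳ)(y_{t+1}−ȳ) = (-2.4798) + (-20.6373) + (-27.3886) + (-15.7861) + (-4.8198) + (-0.1873) + (-0.1873) = -71.4864
Denominator Σ(y_t−ȳ)² = 85.6788
r_1 = -71.4864 / 85.6788 = -0.834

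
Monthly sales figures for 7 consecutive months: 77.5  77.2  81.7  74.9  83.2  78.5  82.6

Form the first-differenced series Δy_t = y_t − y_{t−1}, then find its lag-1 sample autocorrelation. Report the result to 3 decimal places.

First differences Δy: -0.3, 4.5, -6.8, 8.3, -4.7, 4.1
Mean of differences = 0.8500
Numerator Σ(Δy_t−Δȳ)(Δy_{t+1}−Δȳ) = -148.4975
Denominator Σ(Δy_t−Δȳ)² = 170.0350
r_1(Δy) = -148.4975 / 170.0350 = -0.873

-0.873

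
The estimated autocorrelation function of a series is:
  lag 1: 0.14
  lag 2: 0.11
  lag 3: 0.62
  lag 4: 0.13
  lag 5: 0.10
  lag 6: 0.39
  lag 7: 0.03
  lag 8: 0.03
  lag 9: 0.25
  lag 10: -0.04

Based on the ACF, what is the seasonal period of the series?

The largest autocorrelation is r_3 = 0.62, with weaker echoes at lags 6 (0.39) and 9 (0.25); the remaining lags stay at or below 0.14.
The dominant spike at lag 3 indicates a seasonal period of 3.

3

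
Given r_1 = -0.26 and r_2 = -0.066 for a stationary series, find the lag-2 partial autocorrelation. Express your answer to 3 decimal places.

φ_{22} = (r_2 − r_1²) / (1 − r_1²)
r_1² = (-0.26)² = 0.0676
Numerator = -0.066 − 0.0676 = -0.1336; denominator = 1 − 0.0676 = 0.9324
φ_{22} = -0.1336 / 0.9324 = -0.143

-0.143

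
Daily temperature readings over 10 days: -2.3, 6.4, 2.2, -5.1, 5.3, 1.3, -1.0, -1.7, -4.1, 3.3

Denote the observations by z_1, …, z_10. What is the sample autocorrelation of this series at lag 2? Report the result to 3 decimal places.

-0.311

Mean z̄ = (-2.3 + 6.4 + 2.2 − 5.1 + 5.3 + 1.3 − 1.0 − 1.7 − 4.1 + 3.3)/10 = 0.4300
Numerator Σ_{t=1}^{8}(z_t−z̄)(z_{t+2}−z̄) = -42.4898
Denominator Σ(z_t−z̄)² = 136.6210
r_2 = -42.4898 / 136.6210 = -0.311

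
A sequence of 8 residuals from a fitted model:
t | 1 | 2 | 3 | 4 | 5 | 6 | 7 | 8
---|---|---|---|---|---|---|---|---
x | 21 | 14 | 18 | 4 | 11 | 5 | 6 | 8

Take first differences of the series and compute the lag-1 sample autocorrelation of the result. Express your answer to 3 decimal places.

-0.754

First differences Δx: -7, 4, -14, 7, -6, 1, 2
Mean of differences = -1.8571
Numerator Σ(Δx_t−Δx̄)(Δx_{t+1}−Δx̄) = -246.3061
Denominator Σ(Δx_t−Δx̄)² = 326.8571
r_1(Δx) = -246.3061 / 326.8571 = -0.754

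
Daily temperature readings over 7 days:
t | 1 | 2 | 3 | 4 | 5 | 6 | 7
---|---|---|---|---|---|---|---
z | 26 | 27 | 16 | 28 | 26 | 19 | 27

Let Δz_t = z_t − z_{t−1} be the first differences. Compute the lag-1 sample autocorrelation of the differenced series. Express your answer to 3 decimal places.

First differences Δz: 1, -11, 12, -2, -7, 8
Mean of differences = 0.1667
Numerator Σ(Δz_t−Δz̄)(Δz_{t+1}−Δz̄) = -207.6944
Denominator Σ(Δz_t−Δz̄)² = 382.8333
r_1(Δz) = -207.6944 / 382.8333 = -0.543

-0.543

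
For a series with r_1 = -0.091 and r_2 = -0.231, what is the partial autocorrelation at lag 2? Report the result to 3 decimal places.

-0.241

φ_{22} = (r_2 − r_1²) / (1 − r_1²)
r_1² = (-0.091)² = 0.008281
Numerator = -0.231 − 0.0083 = -0.2393; denominator = 1 − 0.0083 = 0.9917
φ_{22} = -0.2393 / 0.9917 = -0.241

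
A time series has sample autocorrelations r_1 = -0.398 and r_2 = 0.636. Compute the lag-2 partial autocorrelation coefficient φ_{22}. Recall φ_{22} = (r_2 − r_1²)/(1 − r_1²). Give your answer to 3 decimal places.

φ_{22} = (r_2 − r_1²) / (1 − r_1²)
r_1² = (-0.398)² = 0.158404
Numerator = 0.636 − 0.1584 = 0.4776; denominator = 1 − 0.1584 = 0.8416
φ_{22} = 0.4776 / 0.8416 = 0.567

0.567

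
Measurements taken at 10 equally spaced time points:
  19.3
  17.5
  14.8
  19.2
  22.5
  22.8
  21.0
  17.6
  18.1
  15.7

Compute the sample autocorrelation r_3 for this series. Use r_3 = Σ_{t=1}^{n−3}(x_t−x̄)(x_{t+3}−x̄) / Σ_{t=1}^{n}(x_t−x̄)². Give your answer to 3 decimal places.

Mean x̄ = (19.3 + 17.5 + 14.8 + 19.2 + 22.5 + 22.8 + 21.0 + 17.6 + 18.1 + 15.7)/10 = 18.8500
Σ(x_t−x̄)(x_{t+3}−x̄) = (0.1575) + (-4.9275) + (-15.9975) + (0.7525) + (-4.5625) + (-2.9625) + (-6.7725) = -34.3125
Denominator Σ(x_t−x̄)² = 64.1450
r_3 = -34.3125 / 64.1450 = -0.535

-0.535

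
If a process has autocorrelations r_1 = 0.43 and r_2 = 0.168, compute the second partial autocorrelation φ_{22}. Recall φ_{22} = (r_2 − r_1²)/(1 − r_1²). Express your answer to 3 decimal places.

φ_{22} = (r_2 − r_1²) / (1 − r_1²)
r_1² = (0.43)² = 0.1849
Numerator = 0.168 − 0.1849 = -0.0169; denominator = 1 − 0.1849 = 0.8151
φ_{22} = -0.0169 / 0.8151 = -0.021

-0.021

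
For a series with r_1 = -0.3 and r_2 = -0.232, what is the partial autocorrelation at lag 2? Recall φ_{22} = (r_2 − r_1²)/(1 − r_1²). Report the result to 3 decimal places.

φ_{22} = (r_2 − r_1²) / (1 − r_1²)
r_1² = (-0.3)² = 0.09
Numerator = -0.232 − 0.0900 = -0.3220; denominator = 1 − 0.0900 = 0.9100
φ_{22} = -0.3220 / 0.9100 = -0.354

-0.354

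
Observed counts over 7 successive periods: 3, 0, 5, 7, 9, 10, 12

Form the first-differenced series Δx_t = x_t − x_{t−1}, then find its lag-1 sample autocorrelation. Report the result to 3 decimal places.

First differences Δx: -3, 5, 2, 2, 1, 2
Mean of differences = 1.5000
Numerator Σ(Δx_t−Δx̄)(Δx_{t+1}−Δx̄) = -14.2500
Denominator Σ(Δx_t−Δx̄)² = 33.5000
r_1(Δx) = -14.2500 / 33.5000 = -0.425

-0.425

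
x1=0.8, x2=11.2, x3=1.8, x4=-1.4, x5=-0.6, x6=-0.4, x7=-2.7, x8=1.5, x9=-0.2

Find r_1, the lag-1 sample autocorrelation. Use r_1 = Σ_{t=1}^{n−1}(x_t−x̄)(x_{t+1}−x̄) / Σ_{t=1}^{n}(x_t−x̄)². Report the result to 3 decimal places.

0.098

Mean x̄ = (0.8 + 11.2 + 1.8 − 1.4 − 0.6 − 0.4 − 2.7 + 1.5 − 0.2)/9 = 1.1111
Numerator Σ_{t=1}^{8}(x_t−x̄)(x_{t+1}−x̄) = 12.7310
Denominator Σ(x_t−x̄)² = 130.2689
r_1 = 12.7310 / 130.2689 = 0.098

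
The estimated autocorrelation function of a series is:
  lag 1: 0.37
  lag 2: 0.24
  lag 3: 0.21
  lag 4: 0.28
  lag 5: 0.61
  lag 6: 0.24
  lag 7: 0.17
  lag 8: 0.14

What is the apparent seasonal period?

5

The largest autocorrelation is r_5 = 0.61; the remaining lags stay at or below 0.37. The elevated value at lag 1 (0.37), dropping to 0.24 at lag 2, reflects decaying short-term dependence rather than seasonality.
The dominant spike at lag 5 indicates a seasonal period of 5.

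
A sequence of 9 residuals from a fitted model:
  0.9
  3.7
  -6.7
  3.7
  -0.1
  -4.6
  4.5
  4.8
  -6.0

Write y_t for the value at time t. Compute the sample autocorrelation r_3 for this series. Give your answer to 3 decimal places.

Mean ȳ = (0.9 + 3.7 − 6.7 + 3.7 − 0.1 − 4.6 + 4.5 + 4.8 − 6.0)/9 = 0.0222
Numerator Σ_{t=1}^{6}(y_t−ȳ)(y_{t+3}−ȳ) = 77.5707
Denominator Σ(y_t−ȳ)² = 173.5356
r_3 = 77.5707 / 173.5356 = 0.447

0.447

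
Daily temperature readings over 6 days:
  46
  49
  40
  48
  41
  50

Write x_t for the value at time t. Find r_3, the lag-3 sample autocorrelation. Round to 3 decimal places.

Mean x̄ = (46 + 49 + 40 + 48 + 41 + 50)/6 = 45.6667
Numerator Σ_{t=1}^{3}(x_t−x̄)(x_{t+3}−x̄) = -39.3333
Denominator Σ(x_t−x̄)² = 89.3333
r_3 = -39.3333 / 89.3333 = -0.440

-0.440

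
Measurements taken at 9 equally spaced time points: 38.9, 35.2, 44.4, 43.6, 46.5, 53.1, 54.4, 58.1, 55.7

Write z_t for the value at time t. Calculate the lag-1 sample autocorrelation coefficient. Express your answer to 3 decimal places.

Mean z̄ = (38.9 + 35.2 + 44.4 + 43.6 + 46.5 + 53.1 + 54.4 + 58.1 + 55.7)/9 = 47.7667
Numerator Σ_{t=1}^{8}(z_t−z̄)(z_{t+1}−z̄) = 352.1822
Denominator Σ(z_t−z̄)² = 509.0000
r_1 = 352.1822 / 509.0000 = 0.692

0.692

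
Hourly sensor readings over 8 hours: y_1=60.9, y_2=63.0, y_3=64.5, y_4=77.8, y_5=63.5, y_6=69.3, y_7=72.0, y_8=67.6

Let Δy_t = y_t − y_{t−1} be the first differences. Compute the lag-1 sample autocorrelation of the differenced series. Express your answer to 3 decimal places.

First differences Δy: 2.1, 1.5, 13.3, -14.3, 5.8, 2.7, -4.4
Mean of differences = 0.9571
Numerator Σ(Δy_t−Δȳ)(Δy_{t+1}−Δȳ) = -255.7804
Denominator Σ(Δy_t−Δȳ)² = 441.9171
r_1(Δy) = -255.7804 / 441.9171 = -0.579

-0.579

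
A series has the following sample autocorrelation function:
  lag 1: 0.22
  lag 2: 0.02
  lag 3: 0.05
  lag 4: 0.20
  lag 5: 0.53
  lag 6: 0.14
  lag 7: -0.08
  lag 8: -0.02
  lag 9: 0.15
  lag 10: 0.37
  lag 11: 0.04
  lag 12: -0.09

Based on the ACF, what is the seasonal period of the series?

The largest autocorrelation is r_5 = 0.53, with a weaker echo at lag 10 (0.37); the remaining lags stay at or below 0.22. The elevated value at lag 1 (0.22), dropping to 0.02 at lag 2, reflects decaying short-term dependence rather than seasonality.
The dominant spike at lag 5 indicates a seasonal period of 5.

5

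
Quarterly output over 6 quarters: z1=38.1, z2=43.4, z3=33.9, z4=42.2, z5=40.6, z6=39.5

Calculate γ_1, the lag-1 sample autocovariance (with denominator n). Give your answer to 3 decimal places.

-6.618

Mean z̄ = (38.1 + 43.4 + 33.9 + 42.2 + 40.6 + 39.5)/6 = 39.6167
Deviations: -1.5167, 3.7833, -5.7167, 2.5833, 0.9833, -0.1167
Σ_{t=1}^{5}(z_t−z̄)(z_{t+1}−z̄) = -39.7086
γ_1 = -39.7086 / 6 = -6.618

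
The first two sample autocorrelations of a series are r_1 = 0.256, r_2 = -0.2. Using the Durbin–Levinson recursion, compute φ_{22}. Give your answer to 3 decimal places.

φ_{22} = (r_2 − r_1²) / (1 − r_1²)
r_1² = (0.256)² = 0.065536
Numerator = -0.2 − 0.0655 = -0.2655; denominator = 1 − 0.0655 = 0.9345
φ_{22} = -0.2655 / 0.9345 = -0.284

-0.284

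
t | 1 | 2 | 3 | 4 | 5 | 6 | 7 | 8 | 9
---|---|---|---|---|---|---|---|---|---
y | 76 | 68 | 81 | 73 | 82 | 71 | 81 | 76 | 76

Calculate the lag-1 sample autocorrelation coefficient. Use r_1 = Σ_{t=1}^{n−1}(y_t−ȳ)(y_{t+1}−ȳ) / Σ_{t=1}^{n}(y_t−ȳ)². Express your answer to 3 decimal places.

Mean ȳ = (76 + 68 + 81 + 73 + 82 + 71 + 81 + 76 + 76)/9 = 76.0000
Numerator Σ_{t=1}^{8}(y_t−ȳ)(y_{t+1}−ȳ) = -128.0000
Denominator Σ(y_t−ȳ)² = 184.0000
r_1 = -128.0000 / 184.0000 = -0.696

-0.696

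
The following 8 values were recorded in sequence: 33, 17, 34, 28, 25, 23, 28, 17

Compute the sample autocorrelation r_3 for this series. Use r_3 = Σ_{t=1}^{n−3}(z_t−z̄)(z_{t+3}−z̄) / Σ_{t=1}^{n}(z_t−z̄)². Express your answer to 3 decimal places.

0.041

Mean z̄ = (33 + 17 + 34 + 28 + 25 + 23 + 28 + 17)/8 = 25.6250
Numerator Σ_{t=1}^{5}(z_t−z̄)(z_{t+3}−z̄) = 11.9531
Denominator Σ(z_t−z̄)² = 291.8750
r_3 = 11.9531 / 291.8750 = 0.041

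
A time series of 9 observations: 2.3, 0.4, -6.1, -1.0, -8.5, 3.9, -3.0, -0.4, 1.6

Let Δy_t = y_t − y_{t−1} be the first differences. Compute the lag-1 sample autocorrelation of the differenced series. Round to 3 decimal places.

First differences Δy: -1.9, -6.5, 5.1, -7.5, 12.4, -6.9, 2.6, 2.0
Mean of differences = -0.0875
Numerator Σ(Δy_t−Δȳ)(Δy_{t+1}−Δȳ) = -250.4277
Denominator Σ(Δy_t−Δȳ)² = 340.1888
r_1(Δy) = -250.4277 / 340.1888 = -0.736

-0.736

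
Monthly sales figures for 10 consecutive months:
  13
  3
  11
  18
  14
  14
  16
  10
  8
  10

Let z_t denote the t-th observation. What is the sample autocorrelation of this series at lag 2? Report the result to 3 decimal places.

-0.300

Mean z̄ = (13 + 3 + 11 + 18 + 14 + 14 + 16 + 10 + 8 + 10)/10 = 11.7000
Numerator Σ_{t=1}^{8}(z_t−z̄)(z_{t+2}−z̄) = -49.8800
Denominator Σ(z_t−z̄)² = 166.1000
r_2 = -49.8800 / 166.1000 = -0.300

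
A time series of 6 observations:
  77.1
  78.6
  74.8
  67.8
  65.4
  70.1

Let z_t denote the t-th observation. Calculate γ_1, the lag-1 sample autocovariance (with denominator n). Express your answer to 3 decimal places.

13.495

Mean z̄ = (77.1 + 78.6 + 74.8 + 67.8 + 65.4 + 70.1)/6 = 72.3000
Σ_{t=1}^{5}(z_t−z̄)(z_{t+1}−z̄) = 80.9700
γ_1 = 80.9700 / 6 = 13.495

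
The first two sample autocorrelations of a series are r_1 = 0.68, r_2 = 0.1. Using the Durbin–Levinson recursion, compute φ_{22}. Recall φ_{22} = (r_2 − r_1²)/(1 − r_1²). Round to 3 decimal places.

φ_{22} = (r_2 − r_1²) / (1 − r_1²)
r_1² = (0.68)² = 0.4624
Numerator = 0.1 − 0.4624 = -0.3624; denominator = 1 − 0.4624 = 0.5376
φ_{22} = -0.3624 / 0.5376 = -0.674

-0.674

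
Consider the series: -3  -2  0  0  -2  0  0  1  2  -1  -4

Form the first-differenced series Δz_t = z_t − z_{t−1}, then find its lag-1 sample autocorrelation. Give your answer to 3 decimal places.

0.155

First differences Δz: 1, 2, 0, -2, 2, 0, 1, 1, -3, -3
Mean of differences = -0.1000
Numerator Σ(Δz_t−Δz̄)(Δz_{t+1}−Δz̄) = 5.0900
Denominator Σ(Δz_t−Δz̄)² = 32.9000
r_1(Δz) = 5.0900 / 32.9000 = 0.155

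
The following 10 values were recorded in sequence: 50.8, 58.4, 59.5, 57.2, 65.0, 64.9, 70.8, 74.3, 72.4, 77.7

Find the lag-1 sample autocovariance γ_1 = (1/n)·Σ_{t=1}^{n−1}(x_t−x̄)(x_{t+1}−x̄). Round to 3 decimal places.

Mean x̄ = (50.8 + 58.4 + 59.5 + 57.2 + 65.0 + 64.9 + 70.8 + 74.3 + 72.4 + 77.7)/10 = 65.1000
Σ_{t=1}^{9}(x_t−x̄)(x_{t+1}−x̄) = 388.8200
γ_1 = 388.8200 / 10 = 38.882

38.882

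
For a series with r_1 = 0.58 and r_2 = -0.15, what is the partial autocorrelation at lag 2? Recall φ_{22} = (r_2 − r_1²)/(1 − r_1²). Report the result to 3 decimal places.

φ_{22} = (r_2 − r_1²) / (1 − r_1²)
r_1² = (0.58)² = 0.3364
Numerator = -0.15 − 0.3364 = -0.4864; denominator = 1 − 0.3364 = 0.6636
φ_{22} = -0.4864 / 0.6636 = -0.733

-0.733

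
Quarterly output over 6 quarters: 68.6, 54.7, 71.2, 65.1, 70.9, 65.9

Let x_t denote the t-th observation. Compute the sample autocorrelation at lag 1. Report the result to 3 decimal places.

Mean x̄ = (68.6 + 54.7 + 71.2 + 65.1 + 70.9 + 65.9)/6 = 66.0667
Deviations from mean: 2.5333, -11.3667, 5.1333, -0.9667, 4.8333, -0.1667
Numerator Σ_{t=1}^{5}(x_t−x̄)(x_{t+1}−x̄) = -97.5844
Denominator Σ(x_t−x̄)² = 186.2933
r_1 = -97.5844 / 186.2933 = -0.524

-0.524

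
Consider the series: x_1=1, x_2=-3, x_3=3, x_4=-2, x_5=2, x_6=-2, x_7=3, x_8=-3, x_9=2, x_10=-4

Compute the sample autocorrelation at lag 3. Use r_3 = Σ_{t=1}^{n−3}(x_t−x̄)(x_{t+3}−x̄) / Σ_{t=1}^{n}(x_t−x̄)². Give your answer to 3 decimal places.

Mean x̄ = (1 − 3 + 3 − 2 + 2 − 2 + 3 − 3 + 2 − 4)/10 = -0.3000
Numerator Σ_{t=1}^{7}(x_t−x̄)(x_{t+3}−x̄) = -41.9700
Denominator Σ(x_t−x̄)² = 68.1000
r_3 = -41.9700 / 68.1000 = -0.616

-0.616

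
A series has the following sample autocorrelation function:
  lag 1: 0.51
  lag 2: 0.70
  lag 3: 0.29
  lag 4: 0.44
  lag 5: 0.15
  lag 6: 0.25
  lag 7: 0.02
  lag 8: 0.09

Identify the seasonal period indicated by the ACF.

The largest autocorrelation is r_2 = 0.70; the remaining lags stay at or below 0.51.
The dominant spike at lag 2 indicates a seasonal period of 2.

2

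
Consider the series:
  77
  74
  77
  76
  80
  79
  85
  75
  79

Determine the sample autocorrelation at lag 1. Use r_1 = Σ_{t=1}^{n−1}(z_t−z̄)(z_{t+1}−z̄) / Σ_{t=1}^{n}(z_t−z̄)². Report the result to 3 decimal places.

-0.105

Mean z̄ = (77 + 74 + 77 + 76 + 80 + 79 + 85 + 75 + 79)/9 = 78.0000
Numerator Σ_{t=1}^{8}(z_t−z̄)(z_{t+1}−z̄) = -9.0000
Denominator Σ(z_t−z̄)² = 86.0000
r_1 = -9.0000 / 86.0000 = -0.105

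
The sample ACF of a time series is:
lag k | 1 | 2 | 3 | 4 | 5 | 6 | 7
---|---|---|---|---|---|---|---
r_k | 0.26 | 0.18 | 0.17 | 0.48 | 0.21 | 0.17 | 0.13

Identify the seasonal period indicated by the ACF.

4

The largest autocorrelation is r_4 = 0.48; the remaining lags stay at or below 0.26. The elevated value at lag 1 (0.26), dropping to 0.18 at lag 2, reflects decaying short-term dependence rather than seasonality.
The dominant spike at lag 4 indicates a seasonal period of 4.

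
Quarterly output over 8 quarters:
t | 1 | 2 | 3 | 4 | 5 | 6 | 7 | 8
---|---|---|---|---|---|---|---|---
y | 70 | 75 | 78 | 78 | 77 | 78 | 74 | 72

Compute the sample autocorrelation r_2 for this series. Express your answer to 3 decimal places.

Mean ȳ = (70 + 75 + 78 + 78 + 77 + 78 + 74 + 72)/8 = 75.2500
Deviations from mean: -5.2500, -0.2500, 2.7500, 2.7500, 1.7500, 2.7500, -1.2500, -3.2500
Σ(y_t−ȳ)(y_{t+2}−ȳ) = (-14.4375) + (-0.6875) + (4.8125) + (7.5625) + (-2.1875) + (-8.9375) = -13.8750
Denominator Σ(y_t−ȳ)² = 65.5000
r_2 = -13.8750 / 65.5000 = -0.212

-0.212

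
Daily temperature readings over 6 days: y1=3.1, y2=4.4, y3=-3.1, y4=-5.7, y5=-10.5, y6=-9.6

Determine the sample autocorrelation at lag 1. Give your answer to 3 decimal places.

0.570

Mean ȳ = (3.1 + 4.4 − 3.1 − 5.7 − 10.5 − 9.6)/6 = -3.5667
Deviations from mean: 6.6667, 7.9667, 0.4667, -2.1333, -6.9333, -6.0333
Numerator Σ_{t=1}^{5}(y_t−ȳ)(y_{t+1}−ȳ) = 112.4556
Denominator Σ(y_t−ȳ)² = 197.1533
r_1 = 112.4556 / 197.1533 = 0.570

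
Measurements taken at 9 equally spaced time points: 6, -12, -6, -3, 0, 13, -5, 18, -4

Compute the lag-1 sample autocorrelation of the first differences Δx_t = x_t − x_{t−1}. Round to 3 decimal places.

First differences Δx: -18, 6, 3, 3, 13, -18, 23, -22
Mean of differences = -1.2500
Numerator Σ(Δx_t−Δx̄)(Δx_{t+1}−Δx̄) = -1160.0625
Denominator Σ(Δx_t−Δx̄)² = 1871.5000
r_1(Δx) = -1160.0625 / 1871.5000 = -0.620

-0.620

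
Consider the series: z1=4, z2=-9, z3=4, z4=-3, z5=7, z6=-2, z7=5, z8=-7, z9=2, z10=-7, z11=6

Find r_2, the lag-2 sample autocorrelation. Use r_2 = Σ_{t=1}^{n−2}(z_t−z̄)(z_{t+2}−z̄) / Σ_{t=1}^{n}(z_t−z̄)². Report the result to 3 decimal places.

0.583

Mean z̄ = (4 − 9 + 4 − 3 + 7 − 2 + 5 − 7 + 2 − 7 + 6)/11 = 0.0000
Numerator Σ_{t=1}^{9}(z_t−z̄)(z_{t+2}−z̄) = 197.0000
Denominator Σ(z_t−z̄)² = 338.0000
r_2 = 197.0000 / 338.0000 = 0.583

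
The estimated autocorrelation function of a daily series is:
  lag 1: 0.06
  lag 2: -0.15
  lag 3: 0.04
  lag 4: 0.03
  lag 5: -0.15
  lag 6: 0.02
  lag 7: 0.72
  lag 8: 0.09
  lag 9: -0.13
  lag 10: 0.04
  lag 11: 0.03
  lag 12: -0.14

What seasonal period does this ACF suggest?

7

The largest autocorrelation is r_7 = 0.72; the remaining lags stay at or below 0.09.
The dominant spike at lag 7 indicates a seasonal period of 7.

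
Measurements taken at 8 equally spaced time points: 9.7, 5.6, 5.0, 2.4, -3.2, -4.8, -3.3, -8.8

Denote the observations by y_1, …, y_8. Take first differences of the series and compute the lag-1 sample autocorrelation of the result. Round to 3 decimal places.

First differences Δy: -4.1, -0.6, -2.6, -5.6, -1.6, 1.5, -5.5
Mean of differences = -2.6429
Numerator Σ(Δy_t−Δȳ)(Δy_{t+1}−Δȳ) = -13.6161
Denominator Σ(Δy_t−Δȳ)² = 41.4571
r_1(Δy) = -13.6161 / 41.4571 = -0.328

-0.328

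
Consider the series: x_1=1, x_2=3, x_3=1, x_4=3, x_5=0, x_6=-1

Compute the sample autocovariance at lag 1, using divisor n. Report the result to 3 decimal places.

-0.088

Mean x̄ = (1 + 3 + 1 + 3 + 0 − 1)/6 = 1.1667
Deviations: -0.1667, 1.8333, -0.1667, 1.8333, -1.1667, -2.1667
Σ_{t=1}^{5}(x_t−x̄)(x_{t+1}−x̄) = -0.5278
γ_1 = -0.5278 / 6 = -0.088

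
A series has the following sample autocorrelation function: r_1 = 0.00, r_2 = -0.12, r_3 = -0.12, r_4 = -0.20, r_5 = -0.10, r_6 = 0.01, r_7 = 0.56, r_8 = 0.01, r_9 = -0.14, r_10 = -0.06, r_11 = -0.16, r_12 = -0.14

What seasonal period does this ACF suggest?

7

The largest autocorrelation is r_7 = 0.56; the remaining lags stay at or below 0.01.
The dominant spike at lag 7 indicates a seasonal period of 7.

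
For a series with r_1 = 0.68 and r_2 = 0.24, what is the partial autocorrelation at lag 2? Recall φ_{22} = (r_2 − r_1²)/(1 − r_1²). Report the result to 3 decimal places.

φ_{22} = (r_2 − r_1²) / (1 − r_1²)
r_1² = (0.68)² = 0.4624
Numerator = 0.24 − 0.4624 = -0.2224; denominator = 1 − 0.4624 = 0.5376
φ_{22} = -0.2224 / 0.5376 = -0.414

-0.414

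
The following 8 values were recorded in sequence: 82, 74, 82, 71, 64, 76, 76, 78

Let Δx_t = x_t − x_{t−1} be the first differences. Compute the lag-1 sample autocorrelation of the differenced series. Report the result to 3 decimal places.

First differences Δx: -8, 8, -11, -7, 12, 0, 2
Mean of differences = -0.5714
Numerator Σ(Δx_t−Δx̄)(Δx_{t+1}−Δx̄) = -158.1837
Denominator Σ(Δx_t−Δx̄)² = 443.7143
r_1(Δx) = -158.1837 / 443.7143 = -0.356

-0.356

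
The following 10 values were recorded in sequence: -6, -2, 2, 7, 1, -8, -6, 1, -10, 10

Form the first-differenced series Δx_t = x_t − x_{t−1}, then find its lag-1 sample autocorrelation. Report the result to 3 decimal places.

First differences Δx: 4, 4, 5, -6, -9, 2, 7, -11, 20
Mean of differences = 1.7778
Numerator Σ(Δx_t−Δx̄)(Δx_{t+1}−Δx̄) = -229.9383
Denominator Σ(Δx_t−Δx̄)² = 719.5556
r_1(Δx) = -229.9383 / 719.5556 = -0.320

-0.320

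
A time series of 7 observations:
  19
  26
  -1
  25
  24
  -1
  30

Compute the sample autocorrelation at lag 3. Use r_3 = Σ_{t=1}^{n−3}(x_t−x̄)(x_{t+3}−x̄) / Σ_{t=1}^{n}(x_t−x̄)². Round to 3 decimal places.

Mean x̄ = (19 + 26 − 1 + 25 + 24 − 1 + 30)/7 = 17.4286
Σ(x_t−x̄)(x_{t+3}−x̄) = (11.8980) + (56.3265) + (339.6122) + (95.1837) = 503.0204
Denominator Σ(x_t−x̄)² = 1013.7143
r_3 = 503.0204 / 1013.7143 = 0.496

0.496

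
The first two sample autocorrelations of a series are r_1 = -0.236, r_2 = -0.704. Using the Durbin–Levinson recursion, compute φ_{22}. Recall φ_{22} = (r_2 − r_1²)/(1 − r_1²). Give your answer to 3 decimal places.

φ_{22} = (r_2 − r_1²) / (1 − r_1²)
r_1² = (-0.236)² = 0.055696
Numerator = -0.704 − 0.0557 = -0.7597; denominator = 1 − 0.0557 = 0.9443
φ_{22} = -0.7597 / 0.9443 = -0.805

-0.805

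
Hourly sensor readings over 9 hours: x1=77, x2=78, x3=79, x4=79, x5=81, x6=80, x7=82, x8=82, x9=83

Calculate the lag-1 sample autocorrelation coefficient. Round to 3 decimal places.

Mean x̄ = (77 + 78 + 79 + 79 + 81 + 80 + 82 + 82 + 83)/9 = 80.1111
Numerator Σ_{t=1}^{8}(x_t−x̄)(x_{t+1}−x̄) = 17.8765
Denominator Σ(x_t−x̄)² = 32.8889
r_1 = 17.8765 / 32.8889 = 0.544

0.544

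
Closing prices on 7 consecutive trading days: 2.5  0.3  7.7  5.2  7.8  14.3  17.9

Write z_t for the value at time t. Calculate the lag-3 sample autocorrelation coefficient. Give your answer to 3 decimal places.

Mean z̄ = (2.5 + 0.3 + 7.7 + 5.2 + 7.8 + 14.3 + 17.9)/7 = 7.9571
Σ(z_t−z̄)(z_{t+3}−z̄) = (15.0461) + (1.2033) + (-1.6310) + (-27.4139) = -12.7955
Denominator Σ(z_t−z̄)² = 235.1971
r_3 = -12.7955 / 235.1971 = -0.054

-0.054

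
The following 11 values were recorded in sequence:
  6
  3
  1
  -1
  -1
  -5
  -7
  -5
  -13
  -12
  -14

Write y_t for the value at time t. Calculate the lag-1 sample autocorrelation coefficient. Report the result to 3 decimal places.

0.653

Mean ȳ = (6 + 3 + 1 − 1 − 1 − 5 − 7 − 5 − 13 − 12 − 14)/11 = -4.3636
Numerator Σ_{t=1}^{10}(y_t−ȳ)(y_{t+1}−ȳ) = 291.4132
Denominator Σ(y_t−ȳ)² = 446.5455
r_1 = 291.4132 / 446.5455 = 0.653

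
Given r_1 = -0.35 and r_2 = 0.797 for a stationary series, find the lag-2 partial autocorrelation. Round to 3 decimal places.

φ_{22} = (r_2 − r_1²) / (1 − r_1²)
r_1² = (-0.35)² = 0.1225
Numerator = 0.797 − 0.1225 = 0.6745; denominator = 1 − 0.1225 = 0.8775
φ_{22} = 0.6745 / 0.8775 = 0.769

0.769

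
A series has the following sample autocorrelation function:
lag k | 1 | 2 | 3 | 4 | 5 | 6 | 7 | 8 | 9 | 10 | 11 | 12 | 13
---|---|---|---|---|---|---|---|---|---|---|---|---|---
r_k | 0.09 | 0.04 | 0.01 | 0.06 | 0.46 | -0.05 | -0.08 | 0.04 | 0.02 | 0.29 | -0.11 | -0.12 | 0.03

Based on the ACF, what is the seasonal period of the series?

The largest autocorrelation is r_5 = 0.46, with a weaker echo at lag 10 (0.29); the remaining lags stay at or below 0.09.
The dominant spike at lag 5 indicates a seasonal period of 5.

5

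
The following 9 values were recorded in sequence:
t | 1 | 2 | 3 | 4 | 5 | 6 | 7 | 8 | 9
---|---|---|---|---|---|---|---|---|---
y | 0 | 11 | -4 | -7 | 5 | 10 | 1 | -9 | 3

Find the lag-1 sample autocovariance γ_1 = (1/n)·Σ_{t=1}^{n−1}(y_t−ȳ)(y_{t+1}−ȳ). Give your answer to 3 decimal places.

-4.001

Mean ȳ = (0 + 11 − 4 − 7 + 5 + 10 + 1 − 9 + 3)/9 = 1.1111
Σ_{t=1}^{8}(y_t−ȳ)(y_{t+1}−ȳ) = -36.0123
γ_1 = -36.0123 / 9 = -4.001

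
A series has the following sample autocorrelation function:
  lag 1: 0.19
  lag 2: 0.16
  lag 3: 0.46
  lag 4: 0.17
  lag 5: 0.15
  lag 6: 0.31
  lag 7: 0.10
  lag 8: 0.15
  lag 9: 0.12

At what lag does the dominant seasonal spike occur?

3

The largest autocorrelation is r_3 = 0.46, with a weaker echo at lag 6 (0.31); the remaining lags stay at or below 0.19.
The dominant spike at lag 3 indicates a seasonal period of 3.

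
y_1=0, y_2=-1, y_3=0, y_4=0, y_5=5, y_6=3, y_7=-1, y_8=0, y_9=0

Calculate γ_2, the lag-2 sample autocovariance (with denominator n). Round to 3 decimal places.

Mean ȳ = (0 − 1 + 0 + 0 + 5 + 3 − 1 + 0 + 0)/9 = 0.6667
Σ_{t=1}^{7}(y_t−ȳ)(y_{t+2}−ȳ) = -10.5556
γ_2 = -10.5556 / 9 = -1.173

-1.173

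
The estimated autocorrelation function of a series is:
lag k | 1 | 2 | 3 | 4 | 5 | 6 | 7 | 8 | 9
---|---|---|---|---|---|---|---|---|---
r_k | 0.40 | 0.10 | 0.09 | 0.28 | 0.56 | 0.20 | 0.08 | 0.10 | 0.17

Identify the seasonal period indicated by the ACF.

5

The largest autocorrelation is r_5 = 0.56; the remaining lags stay at or below 0.40. The elevated value at lag 1 (0.40), dropping to 0.10 at lag 2, reflects decaying short-term dependence rather than seasonality.
The dominant spike at lag 5 indicates a seasonal period of 5.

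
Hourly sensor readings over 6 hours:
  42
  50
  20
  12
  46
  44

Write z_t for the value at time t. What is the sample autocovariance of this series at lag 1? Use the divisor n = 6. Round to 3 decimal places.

Mean z̄ = (42 + 50 + 20 + 12 + 46 + 44)/6 = 35.6667
Deviations: 6.3333, 14.3333, -15.6667, -23.6667, 10.3333, 8.3333
Σ_{t=1}^{5}(z_t−z̄)(z_{t+1}−z̄) = 78.5556
γ_1 = 78.5556 / 6 = 13.093

13.093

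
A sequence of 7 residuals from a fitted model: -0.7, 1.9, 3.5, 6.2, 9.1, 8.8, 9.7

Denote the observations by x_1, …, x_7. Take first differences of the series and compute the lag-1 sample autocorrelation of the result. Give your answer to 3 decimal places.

0.026

First differences Δx: 2.6, 1.6, 2.7, 2.9, -0.3, 0.9
Mean of differences = 1.7333
Numerator Σ(Δx_t−Δx̄)(Δx_{t+1}−Δx̄) = 0.2056
Denominator Σ(Δx_t−Δx̄)² = 7.8933
r_1(Δx) = 0.2056 / 7.8933 = 0.026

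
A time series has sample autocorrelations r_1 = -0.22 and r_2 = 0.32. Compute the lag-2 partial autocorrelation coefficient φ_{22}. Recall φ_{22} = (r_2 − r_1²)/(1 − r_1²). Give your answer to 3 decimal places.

0.285

φ_{22} = (r_2 − r_1²) / (1 − r_1²)
r_1² = (-0.22)² = 0.0484
Numerator = 0.32 − 0.0484 = 0.2716; denominator = 1 − 0.0484 = 0.9516
φ_{22} = 0.2716 / 0.9516 = 0.285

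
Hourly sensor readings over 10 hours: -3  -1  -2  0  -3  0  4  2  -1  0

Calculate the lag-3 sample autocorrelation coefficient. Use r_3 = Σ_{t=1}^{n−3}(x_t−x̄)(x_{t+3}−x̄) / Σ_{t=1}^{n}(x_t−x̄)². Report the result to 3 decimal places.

Mean x̄ = (-3 − 1 − 2 + 0 − 3 + 0 + 4 + 2 − 1 + 0)/10 = -0.4000
Σ(x_t−x̄)(x_{t+3}−x̄) = (-1.0400) + (1.5600) + (-0.6400) + (1.7600) + (-6.2400) + (-0.2400) + (1.7600) = -3.0800
Denominator Σ(x_t−x̄)² = 42.4000
r_3 = -3.0800 / 42.4000 = -0.073

-0.073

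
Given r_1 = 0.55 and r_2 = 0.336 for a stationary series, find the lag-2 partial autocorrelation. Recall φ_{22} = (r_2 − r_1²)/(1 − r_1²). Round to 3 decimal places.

φ_{22} = (r_2 − r_1²) / (1 − r_1²)
r_1² = (0.55)² = 0.3025
Numerator = 0.336 − 0.3025 = 0.0335; denominator = 1 − 0.3025 = 0.6975
φ_{22} = 0.0335 / 0.6975 = 0.048

0.048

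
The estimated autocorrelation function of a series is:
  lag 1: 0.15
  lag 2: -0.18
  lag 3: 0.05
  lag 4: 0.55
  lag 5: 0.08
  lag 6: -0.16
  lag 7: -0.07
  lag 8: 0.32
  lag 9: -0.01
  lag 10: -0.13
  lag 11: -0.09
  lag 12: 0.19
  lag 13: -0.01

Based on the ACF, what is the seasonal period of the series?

4

The largest autocorrelation is r_4 = 0.55, with weaker echoes at lags 8 (0.32) and 12 (0.19); the remaining lags stay at or below 0.15.
The dominant spike at lag 4 indicates a seasonal period of 4.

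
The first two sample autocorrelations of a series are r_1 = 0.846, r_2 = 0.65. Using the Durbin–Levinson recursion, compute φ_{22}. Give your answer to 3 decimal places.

φ_{22} = (r_2 − r_1²) / (1 − r_1²)
r_1² = (0.846)² = 0.715716
Numerator = 0.65 − 0.7157 = -0.0657; denominator = 1 − 0.7157 = 0.2843
φ_{22} = -0.0657 / 0.2843 = -0.231

-0.231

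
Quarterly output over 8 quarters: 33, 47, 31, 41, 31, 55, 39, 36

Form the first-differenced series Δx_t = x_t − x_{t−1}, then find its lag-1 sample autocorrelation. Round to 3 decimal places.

First differences Δx: 14, -16, 10, -10, 24, -16, -3
Mean of differences = 0.4286
Numerator Σ(Δx_t−Δx̄)(Δx_{t+1}−Δx̄) = -1056.7551
Denominator Σ(Δx_t−Δx̄)² = 1491.7143
r_1(Δx) = -1056.7551 / 1491.7143 = -0.708

-0.708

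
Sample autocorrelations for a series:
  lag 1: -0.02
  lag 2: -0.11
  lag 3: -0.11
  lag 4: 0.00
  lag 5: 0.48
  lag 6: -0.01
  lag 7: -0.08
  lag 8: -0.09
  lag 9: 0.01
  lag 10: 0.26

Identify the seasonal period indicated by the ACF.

5

The largest autocorrelation is r_5 = 0.48, with a weaker echo at lag 10 (0.26); the remaining lags stay at or below 0.01.
The dominant spike at lag 5 indicates a seasonal period of 5.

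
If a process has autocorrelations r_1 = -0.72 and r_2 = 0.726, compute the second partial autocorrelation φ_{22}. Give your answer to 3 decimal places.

φ_{22} = (r_2 − r_1²) / (1 − r_1²)
r_1² = (-0.72)² = 0.5184
Numerator = 0.726 − 0.5184 = 0.2076; denominator = 1 − 0.5184 = 0.4816
φ_{22} = 0.2076 / 0.4816 = 0.431

0.431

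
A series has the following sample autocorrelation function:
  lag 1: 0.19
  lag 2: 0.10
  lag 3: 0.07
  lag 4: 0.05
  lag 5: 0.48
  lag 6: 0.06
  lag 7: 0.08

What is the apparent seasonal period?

The largest autocorrelation is r_5 = 0.48; the remaining lags stay at or below 0.19.
The dominant spike at lag 5 indicates a seasonal period of 5.

5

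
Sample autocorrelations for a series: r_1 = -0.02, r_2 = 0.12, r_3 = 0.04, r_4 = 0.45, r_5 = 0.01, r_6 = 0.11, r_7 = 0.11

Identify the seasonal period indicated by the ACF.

4

The largest autocorrelation is r_4 = 0.45; the remaining lags stay at or below 0.12.
The dominant spike at lag 4 indicates a seasonal period of 4.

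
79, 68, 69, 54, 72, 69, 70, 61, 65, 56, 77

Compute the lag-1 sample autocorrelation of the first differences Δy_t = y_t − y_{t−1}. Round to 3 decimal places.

-0.481

First differences Δy: -11, 1, -15, 18, -3, 1, -9, 4, -9, 21
Mean of differences = -0.2000
Numerator Σ(Δy_t−Δȳ)(Δy_{t+1}−Δȳ) = -625.4400
Denominator Σ(Δy_t−Δȳ)² = 1299.6000
r_1(Δy) = -625.4400 / 1299.6000 = -0.481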